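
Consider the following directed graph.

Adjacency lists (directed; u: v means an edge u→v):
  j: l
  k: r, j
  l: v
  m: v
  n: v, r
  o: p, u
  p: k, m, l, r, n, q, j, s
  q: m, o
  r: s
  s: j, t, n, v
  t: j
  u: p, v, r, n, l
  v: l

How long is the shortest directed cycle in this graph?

2

For each vertex v, BFS finds the shortest path from v back to v.
The shortest such closed walk is l → v → l, length 2.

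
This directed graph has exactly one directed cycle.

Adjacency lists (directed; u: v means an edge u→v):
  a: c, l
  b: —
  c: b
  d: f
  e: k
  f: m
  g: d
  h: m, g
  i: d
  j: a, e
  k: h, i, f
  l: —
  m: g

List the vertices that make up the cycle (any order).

d, f, g, m

DFS with gray/black marking from f:
f gray
  m gray
    g gray
      d gray
        d→f: f is gray → back edge
Back edge closes the cycle f → m → g → d → f; its vertices are {d, f, g, m}.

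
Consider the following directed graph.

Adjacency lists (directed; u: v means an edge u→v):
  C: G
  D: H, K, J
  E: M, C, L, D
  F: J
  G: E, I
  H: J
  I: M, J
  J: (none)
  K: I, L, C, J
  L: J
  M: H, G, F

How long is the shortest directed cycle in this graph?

For each vertex v, BFS finds the shortest path from v back to v.
The shortest such closed walk is E → C → G → E, length 3.

3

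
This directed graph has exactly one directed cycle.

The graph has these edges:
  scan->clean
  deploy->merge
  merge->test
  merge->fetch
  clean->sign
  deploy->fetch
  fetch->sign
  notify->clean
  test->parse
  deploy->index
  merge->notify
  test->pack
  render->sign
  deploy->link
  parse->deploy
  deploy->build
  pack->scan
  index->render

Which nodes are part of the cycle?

test, merge, parse, deploy

DFS with gray/black marking from test:
test gray
  parse gray
    deploy gray
      index gray
        render gray
          sign gray
          sign black
        render black
      index black
      fetch gray
        fetch→sign: sign black — skip
      fetch black
      link gray
      link black
      merge gray
        merge→test: test is gray → back edge
Back edge closes the cycle test → parse → deploy → merge → test; its vertices are {test, merge, parse, deploy}.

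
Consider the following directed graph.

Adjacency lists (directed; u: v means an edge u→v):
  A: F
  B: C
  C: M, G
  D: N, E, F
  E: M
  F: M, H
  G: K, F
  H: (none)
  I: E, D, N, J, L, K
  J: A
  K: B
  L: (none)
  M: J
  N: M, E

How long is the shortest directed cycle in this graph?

4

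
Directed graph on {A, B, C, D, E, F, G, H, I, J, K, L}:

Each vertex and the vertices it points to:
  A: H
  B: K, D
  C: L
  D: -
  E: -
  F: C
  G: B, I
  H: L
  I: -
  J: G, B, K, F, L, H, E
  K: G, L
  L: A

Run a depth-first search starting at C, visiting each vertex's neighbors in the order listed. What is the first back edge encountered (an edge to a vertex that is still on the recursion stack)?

DFS from C (visiting each vertex's neighbors in the order listed); mark gray on enter, black on exit:
C gray
  L gray
    A gray
      H gray
        H→L: L is gray → back edge
First back edge: H → L.

H->L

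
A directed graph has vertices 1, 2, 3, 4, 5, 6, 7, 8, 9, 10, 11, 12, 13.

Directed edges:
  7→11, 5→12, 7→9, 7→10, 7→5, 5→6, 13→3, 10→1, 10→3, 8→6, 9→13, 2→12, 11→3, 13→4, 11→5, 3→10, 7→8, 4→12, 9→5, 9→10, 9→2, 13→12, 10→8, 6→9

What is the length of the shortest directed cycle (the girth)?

2

For each vertex v, BFS finds the shortest path from v back to v.
The shortest such closed walk is 10 → 3 → 10, length 2.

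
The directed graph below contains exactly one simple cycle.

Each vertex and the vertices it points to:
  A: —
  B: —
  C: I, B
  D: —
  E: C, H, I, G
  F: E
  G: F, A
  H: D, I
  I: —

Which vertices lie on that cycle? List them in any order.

E, F, G

DFS with gray/black marking from E:
E gray
  C gray
    I gray
    I black
    B gray
    B black
  C black
  H gray
    D gray
    D black
    H→I: I black — skip
  H black
  E→I: I black — skip
  G gray
    F gray
      F→E: E is gray → back edge
Back edge closes the cycle E → G → F → E; its vertices are {E, F, G}.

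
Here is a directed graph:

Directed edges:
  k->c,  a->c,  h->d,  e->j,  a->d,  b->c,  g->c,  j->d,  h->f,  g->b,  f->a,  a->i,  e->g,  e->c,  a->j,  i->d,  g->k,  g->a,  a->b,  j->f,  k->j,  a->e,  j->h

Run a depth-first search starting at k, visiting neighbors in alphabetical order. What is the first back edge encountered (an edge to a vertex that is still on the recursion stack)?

g→a

DFS from k (visiting neighbors in alphabetical order); mark gray on enter, black on exit:
k gray
  c gray
  c black
  j gray
    d gray
    d black
    f gray
      a gray
        b gray
          b→c: c black — skip
        b black
        a→c: c black — skip
        a→d: d black — skip
        e gray
          e→c: c black — skip
          g gray
            g→a: a is gray → back edge
First back edge: g → a.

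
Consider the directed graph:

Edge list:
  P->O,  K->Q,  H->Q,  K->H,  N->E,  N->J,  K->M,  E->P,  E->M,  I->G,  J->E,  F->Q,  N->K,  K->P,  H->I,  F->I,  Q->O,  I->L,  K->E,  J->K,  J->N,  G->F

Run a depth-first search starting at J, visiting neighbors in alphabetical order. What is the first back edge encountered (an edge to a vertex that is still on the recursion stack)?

DFS from J (visiting neighbors in alphabetical order); mark gray on enter, black on exit:
J gray
  E gray
    M gray
    M black
    P gray
      O gray
      O black
    P black
  E black
  K gray
    K→E: E black — skip
    H gray
      I gray
        G gray
          F gray
            F→I: I is gray → back edge
First back edge: F → I.

F→I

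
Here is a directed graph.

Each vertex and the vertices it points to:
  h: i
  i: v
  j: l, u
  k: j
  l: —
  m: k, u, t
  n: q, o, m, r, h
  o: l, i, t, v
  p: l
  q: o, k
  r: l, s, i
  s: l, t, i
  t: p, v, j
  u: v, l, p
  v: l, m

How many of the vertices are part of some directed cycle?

6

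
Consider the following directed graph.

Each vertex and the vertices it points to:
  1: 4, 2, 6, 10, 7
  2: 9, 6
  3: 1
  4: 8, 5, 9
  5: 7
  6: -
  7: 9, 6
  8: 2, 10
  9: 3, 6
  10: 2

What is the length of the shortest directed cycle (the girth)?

For each vertex v, BFS finds the shortest path from v back to v.
The shortest such closed walk is 1 → 7 → 9 → 3 → 1, length 4.

4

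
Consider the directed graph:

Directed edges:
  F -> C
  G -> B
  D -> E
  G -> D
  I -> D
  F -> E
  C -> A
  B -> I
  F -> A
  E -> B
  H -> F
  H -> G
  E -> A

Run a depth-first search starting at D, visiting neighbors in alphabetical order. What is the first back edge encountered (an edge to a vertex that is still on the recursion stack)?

DFS from D (visiting neighbors in alphabetical order); mark gray on enter, black on exit:
D gray
  E gray
    A gray
    A black
    B gray
      I gray
        I→D: D is gray → back edge
First back edge: I → D.

I->D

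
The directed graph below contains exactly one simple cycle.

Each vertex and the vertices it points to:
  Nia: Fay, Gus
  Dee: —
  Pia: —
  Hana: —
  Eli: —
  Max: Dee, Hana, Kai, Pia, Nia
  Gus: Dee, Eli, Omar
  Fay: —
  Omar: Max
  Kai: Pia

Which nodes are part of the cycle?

DFS with gray/black marking from Max:
Max gray
  Dee gray
  Dee black
  Hana gray
  Hana black
  Kai gray
    Pia gray
    Pia black
  Kai black
  Max→Pia: Pia black — skip
  Nia gray
    Fay gray
    Fay black
    Gus gray
      Gus→Dee: Dee black — skip
      Eli gray
      Eli black
      Omar gray
        Omar→Max: Max is gray → back edge
Back edge closes the cycle Max → Nia → Gus → Omar → Max; its vertices are {Gus, Max, Nia, Omar}.

Gus, Max, Nia, Omar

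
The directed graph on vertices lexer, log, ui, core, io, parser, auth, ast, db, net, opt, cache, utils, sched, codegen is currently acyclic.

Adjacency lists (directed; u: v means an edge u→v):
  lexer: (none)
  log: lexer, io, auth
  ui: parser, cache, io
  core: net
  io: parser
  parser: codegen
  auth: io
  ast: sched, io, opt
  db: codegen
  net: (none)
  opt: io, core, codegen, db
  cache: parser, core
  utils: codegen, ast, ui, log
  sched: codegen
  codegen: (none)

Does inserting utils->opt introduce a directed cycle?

No

Adding utils→opt creates a cycle iff opt can already reach utils.
Explore from opt: no path reaches utils. The graph stays acyclic.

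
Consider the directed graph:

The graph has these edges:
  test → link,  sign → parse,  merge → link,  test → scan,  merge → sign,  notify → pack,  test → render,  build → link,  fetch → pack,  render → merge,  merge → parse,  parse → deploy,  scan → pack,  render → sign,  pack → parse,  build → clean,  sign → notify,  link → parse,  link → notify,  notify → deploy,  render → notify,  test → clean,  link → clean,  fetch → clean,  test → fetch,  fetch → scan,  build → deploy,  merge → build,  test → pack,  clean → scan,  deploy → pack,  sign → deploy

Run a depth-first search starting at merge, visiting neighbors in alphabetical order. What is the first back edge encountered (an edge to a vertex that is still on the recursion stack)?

DFS from merge (visiting neighbors in alphabetical order); mark gray on enter, black on exit:
merge gray
  build gray
    clean gray
      scan gray
        pack gray
          parse gray
            deploy gray
              deploy→pack: pack is gray → back edge
First back edge: deploy → pack.

deploy→pack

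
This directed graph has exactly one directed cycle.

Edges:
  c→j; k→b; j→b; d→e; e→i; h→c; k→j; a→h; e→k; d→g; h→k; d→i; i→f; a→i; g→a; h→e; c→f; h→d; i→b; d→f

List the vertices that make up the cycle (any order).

DFS with gray/black marking from h:
h gray
  c gray
    j gray
      b gray
      b black
    j black
    f gray
    f black
  c black
  e gray
    i gray
      i→f: f black — skip
      i→b: b black — skip
    i black
    k gray
      k→j: j black — skip
      k→b: b black — skip
    k black
  e black
  h→k: k black — skip
  d gray
    d→i: i black — skip
    d→e: e black — skip
    g gray
      a gray
        a→h: h is gray → back edge
Back edge closes the cycle h → d → g → a → h; its vertices are {a, d, g, h}.

a, d, g, h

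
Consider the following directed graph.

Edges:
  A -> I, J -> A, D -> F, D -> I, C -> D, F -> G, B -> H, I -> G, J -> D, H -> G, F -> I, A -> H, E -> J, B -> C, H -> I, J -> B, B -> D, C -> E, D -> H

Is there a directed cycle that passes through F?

No

F lies on a cycle iff there is a path from F back to itself.
Exploring from F, it never reaches itself; equivalently, its strongly connected component is a singleton.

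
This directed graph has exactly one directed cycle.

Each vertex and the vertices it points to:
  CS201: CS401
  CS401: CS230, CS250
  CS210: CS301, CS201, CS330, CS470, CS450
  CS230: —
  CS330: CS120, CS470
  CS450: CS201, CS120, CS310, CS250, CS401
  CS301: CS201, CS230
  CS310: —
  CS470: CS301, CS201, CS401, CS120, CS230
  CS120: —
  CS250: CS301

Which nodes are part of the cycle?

DFS with gray/black marking from CS250:
CS250 gray
  CS301 gray
    CS201 gray
      CS401 gray
        CS230 gray
        CS230 black
        CS401→CS250: CS250 is gray → back edge
Back edge closes the cycle CS250 → CS301 → CS201 → CS401 → CS250; its vertices are {CS201, CS250, CS301, CS401}.

CS201, CS250, CS301, CS401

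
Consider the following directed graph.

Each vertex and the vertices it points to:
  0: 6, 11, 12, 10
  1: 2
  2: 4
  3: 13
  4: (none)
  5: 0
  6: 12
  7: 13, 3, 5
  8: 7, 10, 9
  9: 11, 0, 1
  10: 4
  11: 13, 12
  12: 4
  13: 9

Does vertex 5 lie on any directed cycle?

No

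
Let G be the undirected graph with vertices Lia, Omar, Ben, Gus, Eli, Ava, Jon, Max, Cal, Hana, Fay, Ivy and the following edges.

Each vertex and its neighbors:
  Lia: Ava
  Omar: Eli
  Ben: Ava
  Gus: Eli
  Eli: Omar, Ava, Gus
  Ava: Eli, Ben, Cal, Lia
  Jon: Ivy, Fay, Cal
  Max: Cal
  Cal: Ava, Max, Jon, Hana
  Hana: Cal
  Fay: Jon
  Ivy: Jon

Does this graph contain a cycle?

No

DFS, tracking each vertex's parent; an edge to a visited non-parent vertex closes a cycle.
Start from Jon:
visit Jon (parent –)
  visit Ivy (parent Jon)
    Ivy–Jon: parent, skip
  visit Fay (parent Jon)
    Fay–Jon: parent, skip
  visit Cal (parent Jon)
    visit Ava (parent Cal)
      visit Eli (parent Ava)
        visit Omar (parent Eli)
          Omar–Eli: parent, skip
        Eli–Ava: parent, skip
        visit Gus (parent Eli)
          Gus–Eli: parent, skip
      visit Ben (parent Ava)
        Ben–Ava: parent, skip
      Ava–Cal: parent, skip
      visit Lia (parent Ava)
        Lia–Ava: parent, skip
    visit Max (parent Cal)
      Max–Cal: parent, skip
    Cal–Jon: parent, skip
    visit Hana (parent Cal)
      Hana–Cal: parent, skip
No non-parent visited neighbor found — the graph is a forest.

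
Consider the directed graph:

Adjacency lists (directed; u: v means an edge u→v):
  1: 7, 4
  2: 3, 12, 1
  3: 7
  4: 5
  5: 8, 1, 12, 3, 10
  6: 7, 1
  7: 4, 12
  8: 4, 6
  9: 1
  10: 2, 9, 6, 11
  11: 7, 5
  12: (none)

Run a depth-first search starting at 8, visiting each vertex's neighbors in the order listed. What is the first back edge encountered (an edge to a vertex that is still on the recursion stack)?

5→8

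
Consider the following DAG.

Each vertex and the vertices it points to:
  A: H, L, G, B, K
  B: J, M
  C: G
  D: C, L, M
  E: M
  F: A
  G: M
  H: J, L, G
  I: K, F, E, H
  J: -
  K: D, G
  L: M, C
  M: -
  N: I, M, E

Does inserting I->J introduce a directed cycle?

No

Adding I→J creates a cycle iff J can already reach I.
Explore from J: no path reaches I. The graph stays acyclic.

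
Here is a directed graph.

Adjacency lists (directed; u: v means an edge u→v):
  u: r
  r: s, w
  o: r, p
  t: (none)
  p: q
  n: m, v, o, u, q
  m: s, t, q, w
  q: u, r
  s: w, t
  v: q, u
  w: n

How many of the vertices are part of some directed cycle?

10

A vertex is on a directed cycle iff it belongs to a strongly connected component of size ≥ 2 (or has a self-loop).
The vertices on cycles are {m, n, o, p, q, r, s, u, v, w} — 10 in total.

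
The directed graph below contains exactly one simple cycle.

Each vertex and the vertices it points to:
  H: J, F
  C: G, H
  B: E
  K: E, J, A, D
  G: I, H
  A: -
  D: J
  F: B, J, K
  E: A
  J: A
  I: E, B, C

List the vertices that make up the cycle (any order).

C, G, I

DFS with gray/black marking from G:
G gray
  I gray
    E gray
      A gray
      A black
    E black
    B gray
      B→E: E black — skip
    B black
    C gray
      C→G: G is gray → back edge
Back edge closes the cycle G → I → C → G; its vertices are {C, G, I}.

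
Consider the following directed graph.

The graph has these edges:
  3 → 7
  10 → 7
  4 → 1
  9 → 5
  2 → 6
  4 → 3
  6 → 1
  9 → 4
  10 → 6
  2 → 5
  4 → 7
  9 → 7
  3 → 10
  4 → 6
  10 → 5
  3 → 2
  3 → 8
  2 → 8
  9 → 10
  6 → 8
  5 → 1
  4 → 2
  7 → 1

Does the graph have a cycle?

No

DFS with white/gray/black marking, starting from 2:
2 gray
  6 gray
    1 gray
    1 black
    8 gray
    8 black
  6 black
  2→8: 8 black — skip
  5 gray
    5→1: 1 black — skip
  5 black
2 black
9 gray
  10 gray
    7 gray
      7→1: 1 black — skip
    7 black
    10→5: 5 black — skip
    10→6: 6 black — skip
  10 black
  9→5: 5 black — skip
  9→7: 7 black — skip
  4 gray
    4→6: 6 black — skip
    4→1: 1 black — skip
    3 gray
      3→7: 7 black — skip
      3→10: 10 black — skip
      3→8: 8 black — skip
      3→2: 2 black — skip
    3 black
    4→2: 2 black — skip
    4→7: 7 black — skip
  4 black
9 black
Every edge goes to a white or black vertex — no back edge, so the graph is acyclic.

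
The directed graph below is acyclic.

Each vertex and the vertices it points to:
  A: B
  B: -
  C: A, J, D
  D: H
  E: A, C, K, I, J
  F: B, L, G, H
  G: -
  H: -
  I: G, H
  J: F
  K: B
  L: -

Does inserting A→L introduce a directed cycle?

Adding A→L creates a cycle iff L can already reach A.
Explore from L: no path reaches A. The graph stays acyclic.

No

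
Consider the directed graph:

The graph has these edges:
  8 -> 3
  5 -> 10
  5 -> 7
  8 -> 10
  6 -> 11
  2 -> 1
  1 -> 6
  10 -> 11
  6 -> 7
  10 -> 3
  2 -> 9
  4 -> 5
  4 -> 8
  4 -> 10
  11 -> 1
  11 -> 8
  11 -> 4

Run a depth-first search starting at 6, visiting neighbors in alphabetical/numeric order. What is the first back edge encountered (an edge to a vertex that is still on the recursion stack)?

DFS from 6 (visiting neighbors in alphabetical/numeric order); mark gray on enter, black on exit:
6 gray
  7 gray
  7 black
  11 gray
    1 gray
      1→6: 6 is gray → back edge
First back edge: 1 → 6.

1→6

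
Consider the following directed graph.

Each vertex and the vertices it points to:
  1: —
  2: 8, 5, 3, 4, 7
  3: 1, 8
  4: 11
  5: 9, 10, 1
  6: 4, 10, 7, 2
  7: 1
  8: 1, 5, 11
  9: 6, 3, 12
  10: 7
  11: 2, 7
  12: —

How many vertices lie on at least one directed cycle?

A vertex is on a directed cycle iff it belongs to a strongly connected component of size ≥ 2 (or has a self-loop).
The vertices on cycles are {2, 3, 4, 5, 6, 8, 9, 11} — 8 in total.

8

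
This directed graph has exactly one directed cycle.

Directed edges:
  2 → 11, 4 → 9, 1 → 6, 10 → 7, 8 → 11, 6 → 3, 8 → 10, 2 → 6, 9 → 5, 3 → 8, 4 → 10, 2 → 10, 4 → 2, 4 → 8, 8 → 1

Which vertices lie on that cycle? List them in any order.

DFS with gray/black marking from 8:
8 gray
  10 gray
    7 gray
    7 black
  10 black
  1 gray
    6 gray
      3 gray
        3→8: 8 is gray → back edge
Back edge closes the cycle 8 → 1 → 6 → 3 → 8; its vertices are {1, 3, 6, 8}.

1, 3, 6, 8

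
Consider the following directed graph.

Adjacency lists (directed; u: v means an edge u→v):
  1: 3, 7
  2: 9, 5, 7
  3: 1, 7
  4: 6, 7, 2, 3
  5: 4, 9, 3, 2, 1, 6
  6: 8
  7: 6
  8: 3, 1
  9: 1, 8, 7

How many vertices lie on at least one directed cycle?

8

A vertex is on a directed cycle iff it belongs to a strongly connected component of size ≥ 2 (or has a self-loop).
The vertices on cycles are {1, 2, 3, 4, 5, 6, 7, 8} — 8 in total.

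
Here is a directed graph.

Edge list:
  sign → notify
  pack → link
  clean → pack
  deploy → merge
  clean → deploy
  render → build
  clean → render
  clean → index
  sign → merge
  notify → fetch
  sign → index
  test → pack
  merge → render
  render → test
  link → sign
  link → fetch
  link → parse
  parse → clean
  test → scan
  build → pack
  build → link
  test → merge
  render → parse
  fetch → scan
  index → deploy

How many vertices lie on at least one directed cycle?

11

A vertex is on a directed cycle iff it belongs to a strongly connected component of size ≥ 2 (or has a self-loop).
The vertices on cycles are {link, pack, sign, test, build, clean, index, merge, parse, deploy, render} — 11 in total.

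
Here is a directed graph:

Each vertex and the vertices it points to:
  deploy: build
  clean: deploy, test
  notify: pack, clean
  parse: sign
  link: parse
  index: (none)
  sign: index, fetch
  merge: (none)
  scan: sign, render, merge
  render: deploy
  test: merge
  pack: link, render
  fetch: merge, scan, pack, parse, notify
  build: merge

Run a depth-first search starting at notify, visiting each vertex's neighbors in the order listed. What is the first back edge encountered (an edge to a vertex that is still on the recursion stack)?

DFS from notify (visiting each vertex's neighbors in the order listed); mark gray on enter, black on exit:
notify gray
  pack gray
    link gray
      parse gray
        sign gray
          index gray
          index black
          fetch gray
            merge gray
            merge black
            scan gray
              scan→sign: sign is gray → back edge
First back edge: scan → sign.

scan->sign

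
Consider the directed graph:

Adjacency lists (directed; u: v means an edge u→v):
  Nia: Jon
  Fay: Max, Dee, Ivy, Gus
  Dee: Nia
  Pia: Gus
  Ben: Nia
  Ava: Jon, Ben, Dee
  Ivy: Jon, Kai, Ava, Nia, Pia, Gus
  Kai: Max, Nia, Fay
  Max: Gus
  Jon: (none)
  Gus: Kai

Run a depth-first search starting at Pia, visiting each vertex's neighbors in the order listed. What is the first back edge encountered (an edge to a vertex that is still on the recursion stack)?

Max->Gus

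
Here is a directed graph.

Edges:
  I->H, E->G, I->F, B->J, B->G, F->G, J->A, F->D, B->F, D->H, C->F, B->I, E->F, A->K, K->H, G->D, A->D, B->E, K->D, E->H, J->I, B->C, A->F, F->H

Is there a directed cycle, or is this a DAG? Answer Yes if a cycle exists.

No

DFS with white/gray/black marking, starting from J:
J gray
  I gray
    H gray
    H black
    F gray
      F→H: H black — skip
      D gray
        D→H: H black — skip
      D black
      G gray
        G→D: D black — skip
      G black
    F black
  I black
  A gray
    A→F: F black — skip
    K gray
      K→D: D black — skip
      K→H: H black — skip
    K black
    A→D: D black — skip
  A black
J black
B gray
  E gray
    E→F: F black — skip
    E→G: G black — skip
    E→H: H black — skip
  E black
  B→G: G black — skip
  B→I: I black — skip
  B→F: F black — skip
  C gray
    C→F: F black — skip
  C black
  B→J: J black — skip
B black
Every edge goes to a white or black vertex — no back edge, so the graph is acyclic.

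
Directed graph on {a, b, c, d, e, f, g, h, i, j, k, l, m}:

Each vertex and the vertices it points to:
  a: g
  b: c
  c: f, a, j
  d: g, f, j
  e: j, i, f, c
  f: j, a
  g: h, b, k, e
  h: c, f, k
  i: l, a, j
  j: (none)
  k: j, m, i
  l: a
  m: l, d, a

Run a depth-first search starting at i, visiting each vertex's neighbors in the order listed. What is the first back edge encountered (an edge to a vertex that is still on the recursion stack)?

DFS from i (visiting each vertex's neighbors in the order listed); mark gray on enter, black on exit:
i gray
  l gray
    a gray
      g gray
        h gray
          c gray
            f gray
              j gray
              j black
              f→a: a is gray → back edge
First back edge: f → a.

f→a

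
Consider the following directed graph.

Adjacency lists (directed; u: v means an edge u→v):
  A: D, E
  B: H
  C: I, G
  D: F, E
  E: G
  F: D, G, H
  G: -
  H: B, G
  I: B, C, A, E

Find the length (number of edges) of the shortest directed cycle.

2

For each vertex v, BFS finds the shortest path from v back to v.
The shortest such closed walk is I → C → I, length 2.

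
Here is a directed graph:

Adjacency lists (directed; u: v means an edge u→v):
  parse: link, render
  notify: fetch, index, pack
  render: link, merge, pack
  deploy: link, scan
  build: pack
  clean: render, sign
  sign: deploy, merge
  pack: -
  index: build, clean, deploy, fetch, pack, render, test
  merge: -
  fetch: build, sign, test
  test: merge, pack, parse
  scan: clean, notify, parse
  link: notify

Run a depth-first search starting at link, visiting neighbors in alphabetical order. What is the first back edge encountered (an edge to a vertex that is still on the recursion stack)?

deploy→link

DFS from link (visiting neighbors in alphabetical order); mark gray on enter, black on exit:
link gray
  notify gray
    fetch gray
      build gray
        pack gray
        pack black
      build black
      sign gray
        deploy gray
          deploy→link: link is gray → back edge
First back edge: deploy → link.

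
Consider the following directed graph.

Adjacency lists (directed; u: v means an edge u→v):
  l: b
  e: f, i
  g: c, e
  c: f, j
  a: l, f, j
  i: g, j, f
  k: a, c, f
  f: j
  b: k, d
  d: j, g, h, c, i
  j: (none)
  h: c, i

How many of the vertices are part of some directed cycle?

7

A vertex is on a directed cycle iff it belongs to a strongly connected component of size ≥ 2 (or has a self-loop).
The vertices on cycles are {a, b, e, g, i, k, l} — 7 in total.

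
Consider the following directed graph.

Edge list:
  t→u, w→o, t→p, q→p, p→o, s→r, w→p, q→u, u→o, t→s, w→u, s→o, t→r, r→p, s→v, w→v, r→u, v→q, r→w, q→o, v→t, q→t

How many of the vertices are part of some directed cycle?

A vertex is on a directed cycle iff it belongs to a strongly connected component of size ≥ 2 (or has a self-loop).
The vertices on cycles are {q, r, s, t, v, w} — 6 in total.

6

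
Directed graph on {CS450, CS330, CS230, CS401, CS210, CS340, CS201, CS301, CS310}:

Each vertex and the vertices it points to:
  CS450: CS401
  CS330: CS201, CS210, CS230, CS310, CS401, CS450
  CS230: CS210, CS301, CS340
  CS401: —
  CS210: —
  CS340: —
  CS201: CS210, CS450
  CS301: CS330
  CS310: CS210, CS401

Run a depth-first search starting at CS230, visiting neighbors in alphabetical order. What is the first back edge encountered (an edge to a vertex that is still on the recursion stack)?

CS330->CS230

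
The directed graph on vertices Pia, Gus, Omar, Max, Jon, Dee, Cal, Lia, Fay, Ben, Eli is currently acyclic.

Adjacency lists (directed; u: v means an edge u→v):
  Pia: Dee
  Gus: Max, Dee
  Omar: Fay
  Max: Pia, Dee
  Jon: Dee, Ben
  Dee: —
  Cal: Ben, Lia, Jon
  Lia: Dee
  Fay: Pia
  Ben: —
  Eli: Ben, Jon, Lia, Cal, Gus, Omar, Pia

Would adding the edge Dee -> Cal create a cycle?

Yes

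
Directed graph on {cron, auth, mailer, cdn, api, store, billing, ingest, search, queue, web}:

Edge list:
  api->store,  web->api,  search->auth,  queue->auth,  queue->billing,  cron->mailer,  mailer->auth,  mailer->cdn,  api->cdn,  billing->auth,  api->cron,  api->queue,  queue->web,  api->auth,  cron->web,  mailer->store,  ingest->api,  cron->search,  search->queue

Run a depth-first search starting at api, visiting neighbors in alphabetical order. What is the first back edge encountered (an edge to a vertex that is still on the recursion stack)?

web->api

DFS from api (visiting neighbors in alphabetical order); mark gray on enter, black on exit:
api gray
  auth gray
  auth black
  cdn gray
  cdn black
  cron gray
    mailer gray
      mailer→auth: auth black — skip
      mailer→cdn: cdn black — skip
      store gray
      store black
    mailer black
    search gray
      search→auth: auth black — skip
      queue gray
        queue→auth: auth black — skip
        billing gray
          billing→auth: auth black — skip
        billing black
        web gray
          web→api: api is gray → back edge
First back edge: web → api.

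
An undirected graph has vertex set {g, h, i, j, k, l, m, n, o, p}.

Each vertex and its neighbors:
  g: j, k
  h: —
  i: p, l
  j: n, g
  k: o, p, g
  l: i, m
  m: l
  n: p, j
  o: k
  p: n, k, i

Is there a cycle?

Yes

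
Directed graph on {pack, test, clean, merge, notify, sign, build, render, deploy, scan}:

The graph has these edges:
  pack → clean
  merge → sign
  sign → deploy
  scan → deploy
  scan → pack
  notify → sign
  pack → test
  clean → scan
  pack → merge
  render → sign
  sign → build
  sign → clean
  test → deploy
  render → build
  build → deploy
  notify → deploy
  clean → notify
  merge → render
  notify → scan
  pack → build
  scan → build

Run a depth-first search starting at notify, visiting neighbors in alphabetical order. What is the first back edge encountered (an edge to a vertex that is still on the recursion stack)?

DFS from notify (visiting neighbors in alphabetical order); mark gray on enter, black on exit:
notify gray
  deploy gray
  deploy black
  scan gray
    build gray
      build→deploy: deploy black — skip
    build black
    scan→deploy: deploy black — skip
    pack gray
      pack→build: build black — skip
      clean gray
        clean→notify: notify is gray → back edge
First back edge: clean → notify.

clean→notify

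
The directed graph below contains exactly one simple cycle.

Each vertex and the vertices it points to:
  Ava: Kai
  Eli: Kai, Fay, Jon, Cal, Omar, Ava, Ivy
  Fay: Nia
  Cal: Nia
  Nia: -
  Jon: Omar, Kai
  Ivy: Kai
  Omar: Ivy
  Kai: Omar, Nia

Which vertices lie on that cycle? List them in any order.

DFS with gray/black marking from Ivy:
Ivy gray
  Kai gray
    Omar gray
      Omar→Ivy: Ivy is gray → back edge
Back edge closes the cycle Ivy → Kai → Omar → Ivy; its vertices are {Ivy, Kai, Omar}.

Ivy, Kai, Omar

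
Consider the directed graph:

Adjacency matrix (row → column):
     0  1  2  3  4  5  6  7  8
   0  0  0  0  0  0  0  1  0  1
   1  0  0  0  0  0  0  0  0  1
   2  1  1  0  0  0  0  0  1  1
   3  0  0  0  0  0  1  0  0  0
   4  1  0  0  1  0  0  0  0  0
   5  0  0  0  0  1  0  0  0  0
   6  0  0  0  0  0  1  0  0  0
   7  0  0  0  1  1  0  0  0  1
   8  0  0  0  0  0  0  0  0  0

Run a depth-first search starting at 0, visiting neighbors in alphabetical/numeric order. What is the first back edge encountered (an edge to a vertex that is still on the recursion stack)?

4->0

DFS from 0 (visiting neighbors in alphabetical/numeric order); mark gray on enter, black on exit:
0 gray
  6 gray
    5 gray
      4 gray
        4→0: 0 is gray → back edge
First back edge: 4 → 0.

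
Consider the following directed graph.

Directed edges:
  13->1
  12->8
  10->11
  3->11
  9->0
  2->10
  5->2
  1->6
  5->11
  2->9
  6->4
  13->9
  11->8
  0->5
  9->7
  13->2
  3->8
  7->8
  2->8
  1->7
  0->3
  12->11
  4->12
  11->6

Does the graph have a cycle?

DFS with white/gray/black marking, starting from 9:
9 gray
  7 gray
    8 gray
    8 black
  7 black
  0 gray
    3 gray
      11 gray
        6 gray
          4 gray
            12 gray
              12→8: 8 black — skip
              12→11: 11 is gray → back edge
Back edge found, so a cycle exists: 11 → 6 → 4 → 12 → 11.

Yes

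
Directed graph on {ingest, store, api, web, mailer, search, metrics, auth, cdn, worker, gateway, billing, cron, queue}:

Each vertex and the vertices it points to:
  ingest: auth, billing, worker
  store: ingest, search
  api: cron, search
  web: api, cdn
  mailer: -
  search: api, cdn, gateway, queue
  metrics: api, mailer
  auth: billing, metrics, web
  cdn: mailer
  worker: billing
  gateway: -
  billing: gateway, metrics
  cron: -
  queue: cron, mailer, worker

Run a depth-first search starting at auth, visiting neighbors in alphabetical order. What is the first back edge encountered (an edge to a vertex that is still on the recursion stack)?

DFS from auth (visiting neighbors in alphabetical order); mark gray on enter, black on exit:
auth gray
  billing gray
    gateway gray
    gateway black
    metrics gray
      api gray
        cron gray
        cron black
        search gray
          search→api: api is gray → back edge
First back edge: search → api.

search->api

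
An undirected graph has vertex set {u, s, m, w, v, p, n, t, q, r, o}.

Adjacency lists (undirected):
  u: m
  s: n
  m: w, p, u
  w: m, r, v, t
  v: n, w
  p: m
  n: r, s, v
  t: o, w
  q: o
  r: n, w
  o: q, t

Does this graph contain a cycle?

DFS, tracking each vertex's parent; an edge to a visited non-parent vertex closes a cycle.
Start from t:
visit t (parent –)
  visit o (parent t)
    visit q (parent o)
      q–o: parent, skip
    o–t: parent, skip
  visit w (parent t)
    visit m (parent w)
      m–w: parent, skip
      visit p (parent m)
        p–m: parent, skip
      visit u (parent m)
        u–m: parent, skip
    visit r (parent w)
      visit n (parent r)
        n–r: parent, skip
        visit s (parent n)
          s–n: parent, skip
        visit v (parent n)
          v–n: parent, skip
          v–w: w visited and ≠ parent → cycle
Cycle: w – r – n – v – w.

Yes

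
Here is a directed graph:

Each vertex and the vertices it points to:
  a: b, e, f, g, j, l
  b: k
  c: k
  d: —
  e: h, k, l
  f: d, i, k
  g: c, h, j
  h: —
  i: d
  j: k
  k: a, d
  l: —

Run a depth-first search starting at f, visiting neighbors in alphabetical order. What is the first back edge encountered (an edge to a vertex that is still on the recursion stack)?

b→k

DFS from f (visiting neighbors in alphabetical order); mark gray on enter, black on exit:
f gray
  d gray
  d black
  i gray
    i→d: d black — skip
  i black
  k gray
    a gray
      b gray
        b→k: k is gray → back edge
First back edge: b → k.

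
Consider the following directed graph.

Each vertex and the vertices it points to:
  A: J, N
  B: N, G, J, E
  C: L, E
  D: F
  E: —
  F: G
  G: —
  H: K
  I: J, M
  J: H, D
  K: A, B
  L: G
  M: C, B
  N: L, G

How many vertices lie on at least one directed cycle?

5

A vertex is on a directed cycle iff it belongs to a strongly connected component of size ≥ 2 (or has a self-loop).
The vertices on cycles are {A, B, H, J, K} — 5 in total.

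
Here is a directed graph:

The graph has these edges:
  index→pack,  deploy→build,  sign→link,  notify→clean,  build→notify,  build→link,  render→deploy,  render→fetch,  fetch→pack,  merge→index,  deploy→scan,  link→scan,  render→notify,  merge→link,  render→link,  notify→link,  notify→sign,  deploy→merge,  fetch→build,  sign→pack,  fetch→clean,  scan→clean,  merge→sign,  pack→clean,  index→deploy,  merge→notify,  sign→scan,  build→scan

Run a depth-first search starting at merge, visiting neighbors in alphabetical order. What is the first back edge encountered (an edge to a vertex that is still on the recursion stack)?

deploy→merge

DFS from merge (visiting neighbors in alphabetical order); mark gray on enter, black on exit:
merge gray
  index gray
    deploy gray
      build gray
        link gray
          scan gray
            clean gray
            clean black
          scan black
        link black
        notify gray
          notify→clean: clean black — skip
          notify→link: link black — skip
          sign gray
            sign→link: link black — skip
            pack gray
              pack→clean: clean black — skip
            pack black
            sign→scan: scan black — skip
          sign black
        notify black
        build→scan: scan black — skip
      build black
      deploy→merge: merge is gray → back edge
First back edge: deploy → merge.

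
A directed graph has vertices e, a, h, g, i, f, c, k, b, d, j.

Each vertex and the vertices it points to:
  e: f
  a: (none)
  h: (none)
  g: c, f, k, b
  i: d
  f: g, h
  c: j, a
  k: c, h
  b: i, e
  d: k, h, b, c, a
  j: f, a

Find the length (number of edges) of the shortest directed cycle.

2

For each vertex v, BFS finds the shortest path from v back to v.
The shortest such closed walk is f → g → f, length 2.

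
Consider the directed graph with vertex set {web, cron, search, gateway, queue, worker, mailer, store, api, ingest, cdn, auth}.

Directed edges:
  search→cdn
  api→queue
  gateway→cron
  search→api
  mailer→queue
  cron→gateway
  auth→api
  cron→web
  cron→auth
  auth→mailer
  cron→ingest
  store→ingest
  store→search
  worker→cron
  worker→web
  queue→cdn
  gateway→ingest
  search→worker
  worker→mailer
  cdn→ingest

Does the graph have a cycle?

DFS with white/gray/black marking, starting from cron:
cron gray
  web gray
  web black
  ingest gray
  ingest black
  auth gray
    mailer gray
      queue gray
        cdn gray
          cdn→ingest: ingest black — skip
        cdn black
      queue black
    mailer black
    api gray
      api→queue: queue black — skip
    api black
  auth black
  gateway gray
    gateway→ingest: ingest black — skip
    gateway→cron: cron is gray → back edge
Back edge found, so a cycle exists: cron → gateway → cron.

Yes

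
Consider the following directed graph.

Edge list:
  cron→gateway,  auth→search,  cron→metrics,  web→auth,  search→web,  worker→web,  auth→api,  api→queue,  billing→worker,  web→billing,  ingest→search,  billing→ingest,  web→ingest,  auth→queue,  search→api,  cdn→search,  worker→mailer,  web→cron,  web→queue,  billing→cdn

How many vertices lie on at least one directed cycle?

A vertex is on a directed cycle iff it belongs to a strongly connected component of size ≥ 2 (or has a self-loop).
The vertices on cycles are {cdn, web, auth, ingest, search, worker, billing} — 7 in total.

7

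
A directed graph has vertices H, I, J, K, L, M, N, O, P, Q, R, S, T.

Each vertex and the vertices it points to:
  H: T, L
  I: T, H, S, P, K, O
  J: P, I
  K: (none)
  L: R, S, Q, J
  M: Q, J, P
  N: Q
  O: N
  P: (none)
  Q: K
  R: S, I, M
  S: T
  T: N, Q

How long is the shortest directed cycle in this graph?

4

For each vertex v, BFS finds the shortest path from v back to v.
The shortest such closed walk is L → J → I → H → L, length 4.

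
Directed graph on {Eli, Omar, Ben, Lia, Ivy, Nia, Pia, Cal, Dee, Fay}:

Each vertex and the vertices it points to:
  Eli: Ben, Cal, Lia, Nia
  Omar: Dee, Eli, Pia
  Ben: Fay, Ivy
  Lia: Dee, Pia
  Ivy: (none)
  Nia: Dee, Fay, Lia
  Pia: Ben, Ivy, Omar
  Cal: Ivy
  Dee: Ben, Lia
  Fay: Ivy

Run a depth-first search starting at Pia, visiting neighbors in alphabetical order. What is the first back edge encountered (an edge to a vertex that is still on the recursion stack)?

Lia->Dee

DFS from Pia (visiting neighbors in alphabetical order); mark gray on enter, black on exit:
Pia gray
  Ben gray
    Fay gray
      Ivy gray
      Ivy black
    Fay black
    Ben→Ivy: Ivy black — skip
  Ben black
  Pia→Ivy: Ivy black — skip
  Omar gray
    Dee gray
      Dee→Ben: Ben black — skip
      Lia gray
        Lia→Dee: Dee is gray → back edge
First back edge: Lia → Dee.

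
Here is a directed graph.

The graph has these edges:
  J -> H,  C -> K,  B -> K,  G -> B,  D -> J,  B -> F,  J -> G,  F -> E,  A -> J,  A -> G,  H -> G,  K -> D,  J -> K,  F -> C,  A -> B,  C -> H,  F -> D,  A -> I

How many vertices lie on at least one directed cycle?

A vertex is on a directed cycle iff it belongs to a strongly connected component of size ≥ 2 (or has a self-loop).
The vertices on cycles are {B, C, D, F, G, H, J, K} — 8 in total.

8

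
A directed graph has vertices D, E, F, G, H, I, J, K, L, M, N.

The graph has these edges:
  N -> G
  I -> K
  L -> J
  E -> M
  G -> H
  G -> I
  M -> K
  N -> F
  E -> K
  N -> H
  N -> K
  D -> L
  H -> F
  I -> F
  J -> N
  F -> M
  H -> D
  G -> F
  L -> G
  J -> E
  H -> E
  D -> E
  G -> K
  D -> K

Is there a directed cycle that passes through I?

No

I lies on a cycle iff there is a path from I back to itself.
Exploring from I, it never reaches itself; equivalently, its strongly connected component is a singleton.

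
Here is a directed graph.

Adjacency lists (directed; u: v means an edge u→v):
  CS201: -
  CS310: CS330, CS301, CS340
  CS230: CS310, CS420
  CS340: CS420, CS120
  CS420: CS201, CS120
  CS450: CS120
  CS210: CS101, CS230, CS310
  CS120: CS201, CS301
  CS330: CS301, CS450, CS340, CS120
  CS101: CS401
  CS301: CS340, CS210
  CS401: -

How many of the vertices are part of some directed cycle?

9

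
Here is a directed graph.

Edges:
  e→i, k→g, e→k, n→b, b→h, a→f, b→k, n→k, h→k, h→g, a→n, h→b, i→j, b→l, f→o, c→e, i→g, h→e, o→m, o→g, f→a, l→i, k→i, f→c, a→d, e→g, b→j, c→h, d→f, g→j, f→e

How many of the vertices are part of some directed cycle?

5

A vertex is on a directed cycle iff it belongs to a strongly connected component of size ≥ 2 (or has a self-loop).
The vertices on cycles are {a, b, d, f, h} — 5 in total.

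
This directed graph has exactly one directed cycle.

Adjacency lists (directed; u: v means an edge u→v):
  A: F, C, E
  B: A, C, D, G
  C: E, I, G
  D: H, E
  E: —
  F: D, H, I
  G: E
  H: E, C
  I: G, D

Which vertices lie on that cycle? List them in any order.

C, D, H, I

DFS with gray/black marking from C:
C gray
  E gray
  E black
  I gray
    G gray
      G→E: E black — skip
    G black
    D gray
      H gray
        H→E: E black — skip
        H→C: C is gray → back edge
Back edge closes the cycle C → I → D → H → C; its vertices are {C, D, H, I}.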